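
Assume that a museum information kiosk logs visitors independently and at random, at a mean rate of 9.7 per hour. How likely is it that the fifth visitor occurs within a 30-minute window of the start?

Over the interval, μ = 9.7 × 0.5 = 4.85 (a 30-minute window = 0.5 hours).
The fifth arrival falls in the interval iff at least 5 events occur there: P(S_5 ≤ t) = P(N ≥ 5) = 1 − P(N ≤ 4) ≈ 0.5328.

0.5328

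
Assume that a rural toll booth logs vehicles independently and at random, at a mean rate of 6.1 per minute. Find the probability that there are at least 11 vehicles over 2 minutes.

0.6734

Over the interval, μ = 6.1 × 2 = 12.2 (2 minutes).
P(N ≥ 11) = 1 − P(N ≤ 10) = 1 − Σ_{j=0}^{10} e^(−μ) μ^j/j! ≈ 0.6734.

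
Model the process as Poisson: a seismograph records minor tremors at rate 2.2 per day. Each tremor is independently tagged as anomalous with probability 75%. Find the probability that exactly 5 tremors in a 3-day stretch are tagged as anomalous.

0.1754

Thinning: the tremors that are tagged as anomalous themselves form a Poisson process with rate 0.75 × 2.2 = 1.65 per day.
Over the interval, μ = 1.65 × 3 = 4.95 (a 3-day stretch = 3 days).
P(N = 5) = e^(−4.95) · 4.95^5/5! ≈ 0.1754.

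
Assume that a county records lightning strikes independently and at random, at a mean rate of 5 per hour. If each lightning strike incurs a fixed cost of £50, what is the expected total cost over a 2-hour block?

£500

E[N] = 5 × 2 = 10 (a 2-hour block = 2 hours); E[cost] = 10 × £50 = £500.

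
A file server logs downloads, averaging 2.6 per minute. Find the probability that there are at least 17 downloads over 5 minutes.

0.1645

Over the interval, μ = 2.6 × 5 = 13 (5 minutes).
P(N ≥ 17) = 1 − P(N ≤ 16) = 1 − Σ_{j=0}^{16} e^(−μ) μ^j/j! ≈ 0.1645.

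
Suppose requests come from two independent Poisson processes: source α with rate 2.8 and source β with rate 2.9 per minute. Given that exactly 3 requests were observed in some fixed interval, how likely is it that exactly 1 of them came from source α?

Given the total, each event is independently from source α with probability p = λ_α/(λ_α+λ_β) = 2.8/5.7 ≈ 0.4912.
So K ~ Binomial(3, 2.8/5.7): P(K = 1) = C(3,1) · (2.8/5.7)^1 · (2.9/5.7)^2 ≈ 0.3815.

0.3815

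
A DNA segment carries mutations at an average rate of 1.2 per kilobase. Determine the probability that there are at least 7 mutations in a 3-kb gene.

Over the interval, μ = 1.2 × 3 = 3.6 (a 3-kb gene = 3 kilobases).
P(N ≥ 7) = 1 − P(N ≤ 6) = 1 − Σ_{j=0}^{6} e^(−μ) μ^j/j! ≈ 0.0733.

0.0733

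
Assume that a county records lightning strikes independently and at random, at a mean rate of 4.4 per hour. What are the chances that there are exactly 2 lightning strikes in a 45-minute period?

0.2008

Over the interval, μ = 4.4 × 0.75 = 3.3 (a 45-minute period = 0.75 hours).
P(N = 2) = e^(−μ) μ^2/2! = e^(−3.3) · 3.3^2/2 ≈ 0.2008.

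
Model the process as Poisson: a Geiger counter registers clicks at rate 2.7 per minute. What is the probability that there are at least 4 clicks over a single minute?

With mean μ = 2.7 per minute,
P(N ≥ 4) = 1 − P(N ≤ 3) = 1 − Σ_{j=0}^{3} e^(−μ) μ^j/j! ≈ 0.2859.

0.2859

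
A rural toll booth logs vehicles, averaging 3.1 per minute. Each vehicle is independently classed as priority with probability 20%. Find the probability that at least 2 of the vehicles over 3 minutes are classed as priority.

0.5548

Thinning: the vehicles that are classed as priority themselves form a Poisson process with rate 0.2 × 3.1 = 0.62 per minute.
Over the interval, μ = 0.62 × 3 = 1.86 (3 minutes).
P(N ≥ 2) = 1 − P(N ≤ 1) ≈ 0.5548.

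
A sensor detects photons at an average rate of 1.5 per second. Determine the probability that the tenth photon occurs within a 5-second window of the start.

Over the interval, μ = 1.5 × 5 = 7.5 (a 5-second window = 5 seconds).
The tenth arrival falls in the interval iff at least 10 events occur there: P(S_10 ≤ t) = P(N ≥ 10) = 1 − P(N ≤ 9) ≈ 0.2236.

0.2236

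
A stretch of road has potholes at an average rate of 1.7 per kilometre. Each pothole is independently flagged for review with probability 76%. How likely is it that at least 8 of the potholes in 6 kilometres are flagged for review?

Thinning: the potholes that are flagged for review themselves form a Poisson process with rate 0.76 × 1.7 = 1.292 per kilometre.
Over the interval, μ = 1.292 × 6 = 7.752 (6 kilometres).
P(N ≥ 8) = 1 − P(N ≤ 7) ≈ 0.5119.

0.5119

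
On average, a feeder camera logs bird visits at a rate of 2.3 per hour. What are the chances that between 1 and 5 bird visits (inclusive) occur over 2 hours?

0.6757

Over the interval, μ = 2.3 × 2 = 4.6 (2 hours).
P(1 ≤ N ≤ 5) = Σ_{j=1}^{5} e^(−4.6) · 4.6^j/j! ≈ 0.6757.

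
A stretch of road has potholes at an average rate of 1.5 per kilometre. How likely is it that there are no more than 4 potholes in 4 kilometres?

Over the interval, μ = 1.5 × 4 = 6 (4 kilometres).
P(N ≤ 4) = Σ_{j=0}^{4} e^(−μ) μ^j/j! ≈ 0.2851.

0.2851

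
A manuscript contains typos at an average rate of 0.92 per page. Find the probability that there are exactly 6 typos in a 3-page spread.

Over the interval, μ = 0.92 × 3 = 2.76 (a 3-page spread = 3 pages).
P(N = 6) = e^(−μ) μ^6/6! = e^(−2.76) · 2.76^6/720 ≈ 0.0389.

0.0389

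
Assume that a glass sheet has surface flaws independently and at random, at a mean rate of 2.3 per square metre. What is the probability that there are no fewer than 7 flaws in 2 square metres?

0.1820

Over the interval, μ = 2.3 × 2 = 4.6 (2 square metres).
P(N ≥ 7) = 1 − P(N ≤ 6) = 1 − Σ_{j=0}^{6} e^(−μ) μ^j/j! ≈ 0.1820.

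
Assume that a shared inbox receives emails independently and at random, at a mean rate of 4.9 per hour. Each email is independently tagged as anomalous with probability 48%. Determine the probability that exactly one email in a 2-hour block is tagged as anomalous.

Thinning: the emails that are tagged as anomalous themselves form a Poisson process with rate 0.48 × 4.9 = 2.352 per hour.
Over the interval, μ = 2.352 × 2 = 4.704 (a 2-hour block = 2 hours).
P(N = 1) = e^(−4.704) · 4.704^1/1! ≈ 0.0426.

0.0426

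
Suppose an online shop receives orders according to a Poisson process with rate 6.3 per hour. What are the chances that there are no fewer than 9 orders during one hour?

With mean μ = 6.3 per hour,
P(N ≥ 9) = 1 − P(N ≤ 8) = 1 − Σ_{j=0}^{8} e^(−μ) μ^j/j! ≈ 0.1852.

0.1852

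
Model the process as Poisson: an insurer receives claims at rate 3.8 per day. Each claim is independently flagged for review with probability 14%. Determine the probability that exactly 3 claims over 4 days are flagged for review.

0.1912

Thinning: the claims that are flagged for review themselves form a Poisson process with rate 0.14 × 3.8 = 0.532 per day.
Over the interval, μ = 0.532 × 4 = 2.128 (4 days).
P(N = 3) = e^(−2.128) · 2.128^3/3! ≈ 0.1912.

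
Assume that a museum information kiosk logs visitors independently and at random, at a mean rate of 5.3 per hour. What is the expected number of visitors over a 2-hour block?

E[N] = λt = 5.3 × 2 = 10.6 (a 2-hour block = 2 hours).

10.6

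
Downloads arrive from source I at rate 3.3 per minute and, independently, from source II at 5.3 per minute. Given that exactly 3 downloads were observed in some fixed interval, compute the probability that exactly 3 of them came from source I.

0.0565

Given the total, each event is independently from source I with probability p = λ_I/(λ_I+λ_II) = 3.3/8.6 ≈ 0.3837.
So K ~ Binomial(3, 3.3/8.6): P(K = 3) = C(3,3) · (3.3/8.6)^3 · (5.3/8.6)^0 ≈ 0.0565.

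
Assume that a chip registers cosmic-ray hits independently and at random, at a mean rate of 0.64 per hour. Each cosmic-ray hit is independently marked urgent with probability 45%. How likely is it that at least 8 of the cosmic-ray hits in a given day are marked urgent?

0.3882

Thinning: the cosmic-ray hits that are marked urgent themselves form a Poisson process with rate 0.45 × 0.64 = 0.288 per hour.
Over the interval, μ = 0.288 × 24 = 6.912 (a day = 24 hours).
P(N ≥ 8) = 1 − P(N ≤ 7) ≈ 0.3882.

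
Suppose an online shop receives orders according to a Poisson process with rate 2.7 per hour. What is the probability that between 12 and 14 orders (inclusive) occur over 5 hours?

Over the interval, μ = 2.7 × 5 = 13.5 (5 hours).
P(12 ≤ N ≤ 14) = Σ_{j=12}^{14} e^(−13.5) · 13.5^j/j! ≈ 0.3188.

0.3188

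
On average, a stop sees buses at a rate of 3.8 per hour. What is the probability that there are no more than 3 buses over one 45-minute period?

0.6808

Over the interval, μ = 3.8 × 0.75 = 2.85 (a 45-minute period = 0.75 hours).
P(N ≤ 3) = Σ_{j=0}^{3} e^(−μ) μ^j/j! ≈ 0.6808.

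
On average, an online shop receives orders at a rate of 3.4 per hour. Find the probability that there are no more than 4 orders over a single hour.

0.7442

With mean μ = 3.4 per hour,
P(N ≤ 4) = Σ_{j=0}^{4} e^(−μ) μ^j/j! ≈ 0.7442.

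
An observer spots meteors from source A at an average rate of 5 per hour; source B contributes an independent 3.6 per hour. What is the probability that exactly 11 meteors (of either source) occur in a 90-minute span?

0.1030

Independent Poisson processes superpose: combined rate λ = 5 + 3.6 = 8.6 per hour.
Over the interval, μ = 8.6 × 1.5 = 12.9 (a 90-minute span = 1.5 hours).
P(N = 11) = e^(−12.9) · 12.9^11/11! ≈ 0.1030.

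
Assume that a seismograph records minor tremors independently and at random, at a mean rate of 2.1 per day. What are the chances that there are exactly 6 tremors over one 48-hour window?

Over the interval, μ = 2.1 × 2 = 4.2 (a 48-hour window = 2 days).
P(N = 6) = e^(−μ) μ^6/6! = e^(−4.2) · 4.2^6/720 ≈ 0.1143.

0.1143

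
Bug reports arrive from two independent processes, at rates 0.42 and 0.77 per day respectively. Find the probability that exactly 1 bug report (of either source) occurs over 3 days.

0.1005

Independent Poisson processes superpose: combined rate λ = 0.42 + 0.77 = 1.19 per day.
Over the interval, μ = 1.19 × 3 = 3.57 (3 days).
P(N = 1) = e^(−3.57) · 3.57^1/1! ≈ 0.1005.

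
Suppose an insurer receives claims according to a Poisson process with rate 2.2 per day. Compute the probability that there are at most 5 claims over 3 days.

Over the interval, μ = 2.2 × 3 = 6.6 (3 days).
P(N ≤ 5) = Σ_{j=0}^{5} e^(−μ) μ^j/j! ≈ 0.3547.

0.3547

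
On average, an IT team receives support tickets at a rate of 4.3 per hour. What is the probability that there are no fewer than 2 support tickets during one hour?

With mean μ = 4.3 per hour,
P(N ≥ 2) = 1 − P(N ≤ 1) = 1 − Σ_{j=0}^{1} e^(−μ) μ^j/j! ≈ 0.9281.

0.9281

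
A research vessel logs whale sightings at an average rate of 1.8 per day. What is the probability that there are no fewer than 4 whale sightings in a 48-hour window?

Over the interval, μ = 1.8 × 2 = 3.6 (a 48-hour window = 2 days).
P(N ≥ 4) = 1 − P(N ≤ 3) = 1 − Σ_{j=0}^{3} e^(−μ) μ^j/j! ≈ 0.4848.

0.4848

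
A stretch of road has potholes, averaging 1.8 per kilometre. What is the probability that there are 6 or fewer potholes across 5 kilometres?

Over the interval, μ = 1.8 × 5 = 9 (5 kilometres).
P(N ≤ 6) = Σ_{j=0}^{6} e^(−μ) μ^j/j! ≈ 0.2068.

0.2068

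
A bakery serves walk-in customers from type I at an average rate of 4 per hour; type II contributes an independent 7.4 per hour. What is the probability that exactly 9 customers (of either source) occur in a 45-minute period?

0.1302

Independent Poisson processes superpose: combined rate λ = 4 + 7.4 = 11.4 per hour.
Over the interval, μ = 11.4 × 0.75 = 8.55 (a 45-minute period = 0.75 hours).
P(N = 9) = e^(−8.55) · 8.55^9/9! ≈ 0.1302.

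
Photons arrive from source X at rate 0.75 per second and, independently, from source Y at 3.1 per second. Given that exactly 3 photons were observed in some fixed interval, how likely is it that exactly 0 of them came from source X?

0.5220

Given the total, each event is independently from source X with probability p = λ_X/(λ_X+λ_Y) = 0.75/3.85 ≈ 0.1948.
So K ~ Binomial(3, 0.75/3.85): P(K = 0) = C(3,0) · (0.75/3.85)^0 · (3.1/3.85)^3 ≈ 0.5220.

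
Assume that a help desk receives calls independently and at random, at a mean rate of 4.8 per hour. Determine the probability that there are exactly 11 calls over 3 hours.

Over the interval, μ = 4.8 × 3 = 14.4 (3 hours).
P(N = 11) = e^(−μ) μ^11/11! = e^(−14.4) · 14.4^11/39916800 ≈ 0.0771.

0.0771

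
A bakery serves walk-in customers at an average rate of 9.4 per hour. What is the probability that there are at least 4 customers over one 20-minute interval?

0.3826

Over the interval, μ = 9.4 × 1/3 ≈ 3.13333 (a 20-minute interval = 1/3 hours).
P(N ≥ 4) = 1 − P(N ≤ 3) = 1 − Σ_{j=0}^{3} e^(−μ) μ^j/j! ≈ 0.3826.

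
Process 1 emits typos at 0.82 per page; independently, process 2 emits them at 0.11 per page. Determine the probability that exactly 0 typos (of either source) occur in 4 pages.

0.0242

Independent Poisson processes superpose: combined rate λ = 0.82 + 0.11 = 0.93 per page.
Over the interval, μ = 0.93 × 4 = 3.72 (4 pages).
P(N = 0) = e^(−3.72) · 3.72^0/0! ≈ 0.0242.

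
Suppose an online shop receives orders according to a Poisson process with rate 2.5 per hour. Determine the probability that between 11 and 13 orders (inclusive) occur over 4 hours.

Over the interval, μ = 2.5 × 4 = 10 (4 hours).
P(11 ≤ N ≤ 13) = Σ_{j=11}^{13} e^(−10) · 10^j/j! ≈ 0.2814.

0.2814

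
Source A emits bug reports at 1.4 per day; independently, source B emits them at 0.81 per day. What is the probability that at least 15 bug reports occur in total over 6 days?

0.3517

Independent Poisson processes superpose: combined rate λ = 1.4 + 0.81 = 2.21 per day.
Over the interval, μ = 2.21 × 6 = 13.26 (6 days).
P(N ≥ 15) = 1 − P(N ≤ 14) ≈ 0.3517.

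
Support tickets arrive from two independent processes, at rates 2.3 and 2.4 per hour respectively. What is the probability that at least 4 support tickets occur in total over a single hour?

Independent Poisson processes superpose: combined rate λ = 2.3 + 2.4 = 4.7 per hour.
So μ = 4.7.
P(N ≥ 4) = 1 − P(N ≤ 3) ≈ 0.6903.

0.6903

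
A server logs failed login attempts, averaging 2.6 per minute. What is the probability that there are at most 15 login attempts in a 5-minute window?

Over the interval, μ = 2.6 × 5 = 13 (a 5-minute window = 5 minutes).
P(N ≤ 15) = Σ_{j=0}^{15} e^(−μ) μ^j/j! ≈ 0.7636.

0.7636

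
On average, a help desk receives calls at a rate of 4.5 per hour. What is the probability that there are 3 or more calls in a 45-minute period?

0.6554

Over the interval, μ = 4.5 × 0.75 = 3.375 (a 45-minute period = 0.75 hours).
P(N ≥ 3) = 1 − P(N ≤ 2) = 1 − Σ_{j=0}^{2} e^(−μ) μ^j/j! ≈ 0.6554.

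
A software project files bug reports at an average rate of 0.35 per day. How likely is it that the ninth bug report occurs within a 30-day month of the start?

Over the interval, μ = 0.35 × 30 = 10.5 (a 30-day month = 30 days).
The ninth arrival falls in the interval iff at least 9 events occur there: P(S_9 ≤ t) = P(N ≥ 9) = 1 − P(N ≤ 8) ≈ 0.7206.

0.7206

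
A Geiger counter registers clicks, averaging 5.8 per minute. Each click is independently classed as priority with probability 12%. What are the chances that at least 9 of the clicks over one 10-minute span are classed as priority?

Thinning: the clicks that are classed as priority themselves form a Poisson process with rate 0.12 × 5.8 = 0.696 per minute.
Over the interval, μ = 0.696 × 10 = 6.96 (a 10-minute span = 10 minutes).
P(N ≥ 9) = 1 − P(N ≤ 8) ≈ 0.2657.

0.2657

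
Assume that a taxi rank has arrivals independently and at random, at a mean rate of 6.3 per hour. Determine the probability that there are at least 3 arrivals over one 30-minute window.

0.6096

Over the interval, μ = 6.3 × 0.5 = 3.15 (a 30-minute window = 0.5 hours).
P(N ≥ 3) = 1 − P(N ≤ 2) = 1 − Σ_{j=0}^{2} e^(−μ) μ^j/j! ≈ 0.6096.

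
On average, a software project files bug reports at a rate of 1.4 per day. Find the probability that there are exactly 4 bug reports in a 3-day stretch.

0.1944

Over the interval, μ = 1.4 × 3 = 4.2 (a 3-day stretch = 3 days).
P(N = 4) = e^(−μ) μ^4/4! = e^(−4.2) · 4.2^4/24 ≈ 0.1944.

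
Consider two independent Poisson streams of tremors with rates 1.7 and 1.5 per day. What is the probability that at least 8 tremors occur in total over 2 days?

Independent Poisson processes superpose: combined rate λ = 1.7 + 1.5 = 3.2 per day.
Over the interval, μ = 3.2 × 2 = 6.4 (2 days).
P(N ≥ 8) = 1 − P(N ≤ 7) ≈ 0.3127.

0.3127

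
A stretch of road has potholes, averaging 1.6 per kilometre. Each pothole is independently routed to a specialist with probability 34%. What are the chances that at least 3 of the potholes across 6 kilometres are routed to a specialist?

0.6333

Thinning: the potholes that are routed to a specialist themselves form a Poisson process with rate 0.34 × 1.6 = 0.544 per kilometre.
Over the interval, μ = 0.544 × 6 = 3.264 (6 kilometres).
P(N ≥ 3) = 1 − P(N ≤ 2) ≈ 0.6333.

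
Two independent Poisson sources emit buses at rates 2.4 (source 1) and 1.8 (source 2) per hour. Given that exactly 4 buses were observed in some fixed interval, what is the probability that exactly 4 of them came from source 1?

0.1066

Given the total, each event is independently from source 1 with probability p = λ_1/(λ_1+λ_2) = 2.4/4.2 ≈ 0.5714.
So K ~ Binomial(4, 2.4/4.2): P(K = 4) = C(4,4) · (2.4/4.2)^4 · (1.8/4.2)^0 ≈ 0.1066.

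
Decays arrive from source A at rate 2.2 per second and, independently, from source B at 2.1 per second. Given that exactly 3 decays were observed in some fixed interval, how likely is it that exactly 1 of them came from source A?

0.3661

Given the total, each event is independently from source A with probability p = λ_A/(λ_A+λ_B) = 2.2/4.3 ≈ 0.5116.
So K ~ Binomial(3, 2.2/4.3): P(K = 1) = C(3,1) · (2.2/4.3)^1 · (2.1/4.3)^2 ≈ 0.3661.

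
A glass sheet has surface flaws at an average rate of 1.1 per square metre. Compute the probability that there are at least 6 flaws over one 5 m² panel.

Over the interval, μ = 1.1 × 5 = 5.5 (a 5 m² panel = 5 square metres).
P(N ≥ 6) = 1 − P(N ≤ 5) = 1 − Σ_{j=0}^{5} e^(−μ) μ^j/j! ≈ 0.4711.

0.4711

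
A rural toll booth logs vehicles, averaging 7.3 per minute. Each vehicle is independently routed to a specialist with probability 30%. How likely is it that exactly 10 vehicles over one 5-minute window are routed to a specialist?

Thinning: the vehicles that are routed to a specialist themselves form a Poisson process with rate 0.3 × 7.3 = 2.19 per minute.
Over the interval, μ = 2.19 × 5 = 10.95 (a 5-minute window = 5 minutes).
P(N = 10) = e^(−10.95) · 10.95^10/10! ≈ 0.1199.

0.1199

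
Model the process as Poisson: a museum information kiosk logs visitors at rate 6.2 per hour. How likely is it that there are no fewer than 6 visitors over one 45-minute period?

0.3229

Over the interval, μ = 6.2 × 0.75 = 4.65 (a 45-minute period = 0.75 hours).
P(N ≥ 6) = 1 − P(N ≤ 5) = 1 − Σ_{j=0}^{5} e^(−μ) μ^j/j! ≈ 0.3229.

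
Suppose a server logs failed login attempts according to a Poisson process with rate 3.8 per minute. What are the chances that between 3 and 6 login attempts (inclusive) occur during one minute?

With mean μ = 3.8 per minute,
P(3 ≤ N ≤ 6) = Σ_{j=3}^{6} e^(−3.8) · 3.8^j/j! ≈ 0.6402.

0.6402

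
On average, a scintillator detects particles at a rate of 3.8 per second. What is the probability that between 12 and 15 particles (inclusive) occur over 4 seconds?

0.3758

Over the interval, μ = 3.8 × 4 = 15.2 (4 seconds).
P(12 ≤ N ≤ 15) = Σ_{j=12}^{15} e^(−15.2) · 15.2^j/j! ≈ 0.3758.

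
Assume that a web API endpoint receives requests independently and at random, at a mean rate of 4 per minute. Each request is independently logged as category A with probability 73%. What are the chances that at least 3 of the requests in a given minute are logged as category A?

Thinning: the requests that are logged as category A themselves form a Poisson process with rate 0.73 × 4 = 2.92 per minute.
So μ = 2.92.
P(N ≥ 3) = 1 − P(N ≤ 2) ≈ 0.5586.

0.5586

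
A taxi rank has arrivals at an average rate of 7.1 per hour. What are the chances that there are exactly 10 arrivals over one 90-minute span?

Over the interval, μ = 7.1 × 1.5 = 10.65 (a 90-minute span = 1.5 hours).
P(N = 10) = e^(−μ) μ^10/10! = e^(−10.65) · 10.65^10/3628800 ≈ 0.1226.

0.1226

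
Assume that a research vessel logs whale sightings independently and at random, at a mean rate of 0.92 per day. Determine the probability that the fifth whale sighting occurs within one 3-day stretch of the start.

Over the interval, μ = 0.92 × 3 = 2.76 (a 3-day stretch = 3 days).
The fifth arrival falls in the interval iff at least 5 events occur there: P(S_5 ≤ t) = P(N ≥ 5) = 1 − P(N ≤ 4) ≈ 0.1461.

0.1461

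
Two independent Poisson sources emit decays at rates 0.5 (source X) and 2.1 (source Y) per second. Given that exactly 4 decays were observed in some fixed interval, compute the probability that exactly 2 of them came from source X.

Given the total, each event is independently from source X with probability p = λ_X/(λ_X+λ_Y) = 0.5/2.6 ≈ 0.1923.
So K ~ Binomial(4, 0.5/2.6): P(K = 2) = C(4,2) · (0.5/2.6)^2 · (2.1/2.6)^2 ≈ 0.1448.

0.1448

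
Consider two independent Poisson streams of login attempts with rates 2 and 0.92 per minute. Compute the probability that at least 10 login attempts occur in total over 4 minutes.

0.7285

Independent Poisson processes superpose: combined rate λ = 2 + 0.92 = 2.92 per minute.
Over the interval, μ = 2.92 × 4 = 11.68 (4 minutes).
P(N ≥ 10) = 1 − P(N ≤ 9) ≈ 0.7285.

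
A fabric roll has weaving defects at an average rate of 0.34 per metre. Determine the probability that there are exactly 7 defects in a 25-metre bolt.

0.1294

Over the interval, μ = 0.34 × 25 = 8.5 (a 25-metre bolt = 25 metres).
P(N = 7) = e^(−μ) μ^7/7! = e^(−8.5) · 8.5^7/5040 ≈ 0.1294.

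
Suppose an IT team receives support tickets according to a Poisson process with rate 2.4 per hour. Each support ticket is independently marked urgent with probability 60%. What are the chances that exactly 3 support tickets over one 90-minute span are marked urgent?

Thinning: the support tickets that are marked urgent themselves form a Poisson process with rate 0.6 × 2.4 = 1.44 per hour.
Over the interval, μ = 1.44 × 1.5 = 2.16 (a 90-minute span = 1.5 hours).
P(N = 3) = e^(−2.16) · 2.16^3/3! ≈ 0.1937.

0.1937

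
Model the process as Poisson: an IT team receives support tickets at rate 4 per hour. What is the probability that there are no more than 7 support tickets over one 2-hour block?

0.4530

Over the interval, μ = 4 × 2 = 8 (a 2-hour block = 2 hours).
P(N ≤ 7) = Σ_{j=0}^{7} e^(−μ) μ^j/j! ≈ 0.4530.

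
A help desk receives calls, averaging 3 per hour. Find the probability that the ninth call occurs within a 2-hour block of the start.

0.1528

Over the interval, μ = 3 × 2 = 6 (a 2-hour block = 2 hours).
The ninth arrival falls in the interval iff at least 9 events occur there: P(S_9 ≤ t) = P(N ≥ 9) = 1 − P(N ≤ 8) ≈ 0.1528.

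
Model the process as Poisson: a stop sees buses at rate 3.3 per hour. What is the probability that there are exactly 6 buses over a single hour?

0.0662

With mean μ = 3.3 per hour,
P(N = 6) = e^(−μ) μ^6/6! = e^(−3.3) · 3.3^6/720 ≈ 0.0662.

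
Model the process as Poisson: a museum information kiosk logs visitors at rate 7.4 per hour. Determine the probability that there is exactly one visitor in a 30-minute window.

0.0915

Over the interval, μ = 7.4 × 0.5 = 3.7 (a 30-minute window = 0.5 hours).
P(N = 1) = e^(−μ) μ^1/1! = e^(−3.7) · 3.7^1/1 ≈ 0.0915.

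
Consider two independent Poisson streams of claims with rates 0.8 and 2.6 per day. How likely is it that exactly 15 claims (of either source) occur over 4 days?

Independent Poisson processes superpose: combined rate λ = 0.8 + 2.6 = 3.4 per day.
Over the interval, μ = 3.4 × 4 = 13.6 (4 days).
P(N = 15) = e^(−13.6) · 13.6^15/15! ≈ 0.0955.

0.0955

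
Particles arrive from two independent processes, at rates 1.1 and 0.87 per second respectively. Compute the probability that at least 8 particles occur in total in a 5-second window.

Independent Poisson processes superpose: combined rate λ = 1.1 + 0.87 = 1.97 per second.
Over the interval, μ = 1.97 × 5 = 9.85 (a 5-second window = 5 seconds).
P(N ≥ 8) = 1 − P(N ≤ 7) ≈ 0.7660.

0.7660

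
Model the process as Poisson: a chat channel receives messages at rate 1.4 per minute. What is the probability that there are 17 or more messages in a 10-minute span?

Over the interval, μ = 1.4 × 10 = 14 (a 10-minute span = 10 minutes).
P(N ≥ 17) = 1 − P(N ≤ 16) = 1 − Σ_{j=0}^{16} e^(−μ) μ^j/j! ≈ 0.2441.

0.2441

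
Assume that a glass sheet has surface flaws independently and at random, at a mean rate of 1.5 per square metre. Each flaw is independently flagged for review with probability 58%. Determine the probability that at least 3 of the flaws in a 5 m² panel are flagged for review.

0.8088

Thinning: the flaws that are flagged for review themselves form a Poisson process with rate 0.58 × 1.5 = 0.87 per square metre.
Over the interval, μ = 0.87 × 5 = 4.35 (a 5 m² panel = 5 square metres).
P(N ≥ 3) = 1 − P(N ≤ 2) ≈ 0.8088.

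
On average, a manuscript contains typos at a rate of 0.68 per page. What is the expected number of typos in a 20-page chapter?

E[N] = λt = 0.68 × 20 = 13.6 (a 20-page chapter = 20 pages).

13.6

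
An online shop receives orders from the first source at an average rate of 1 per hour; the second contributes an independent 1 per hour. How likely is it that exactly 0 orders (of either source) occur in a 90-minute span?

0.0498

Independent Poisson processes superpose: combined rate λ = 1 + 1 = 2 per hour.
Over the interval, μ = 2 × 1.5 = 3 (a 90-minute span = 1.5 hours).
P(N = 0) = e^(−3) · 3^0/0! ≈ 0.0498.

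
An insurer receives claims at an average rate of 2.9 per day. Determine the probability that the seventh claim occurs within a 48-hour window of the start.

0.3616

Over the interval, μ = 2.9 × 2 = 5.8 (a 48-hour window = 2 days).
The seventh arrival falls in the interval iff at least 7 events occur there: P(S_7 ≤ t) = P(N ≥ 7) = 1 − P(N ≤ 6) ≈ 0.3616.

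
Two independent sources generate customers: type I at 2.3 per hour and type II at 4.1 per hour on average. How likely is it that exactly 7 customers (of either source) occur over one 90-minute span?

0.1010

Independent Poisson processes superpose: combined rate λ = 2.3 + 4.1 = 6.4 per hour.
Over the interval, μ = 6.4 × 1.5 = 9.6 (a 90-minute span = 1.5 hours).
P(N = 7) = e^(−9.6) · 9.6^7/7! ≈ 0.1010.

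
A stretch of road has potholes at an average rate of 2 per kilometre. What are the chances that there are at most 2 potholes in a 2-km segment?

0.2381

Over the interval, μ = 2 × 2 = 4 (a 2-km segment = 2 kilometres).
P(N ≤ 2) = Σ_{j=0}^{2} e^(−μ) μ^j/j! ≈ 0.2381.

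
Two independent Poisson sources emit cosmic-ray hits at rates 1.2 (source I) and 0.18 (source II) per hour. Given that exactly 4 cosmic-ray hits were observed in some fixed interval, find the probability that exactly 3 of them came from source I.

Given the total, each event is independently from source I with probability p = λ_I/(λ_I+λ_II) = 1.2/1.38 ≈ 0.8696.
So K ~ Binomial(4, 1.2/1.38): P(K = 3) = C(4,3) · (1.2/1.38)^3 · (0.18/1.38)^1 ≈ 0.3431.

0.3431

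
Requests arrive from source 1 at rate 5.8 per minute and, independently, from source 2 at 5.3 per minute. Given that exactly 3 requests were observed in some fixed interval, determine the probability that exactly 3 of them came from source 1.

Given the total, each event is independently from source 1 with probability p = λ_1/(λ_1+λ_2) = 5.8/11.1 ≈ 0.5225.
So K ~ Binomial(3, 5.8/11.1): P(K = 3) = C(3,3) · (5.8/11.1)^3 · (5.3/11.1)^0 ≈ 0.1427.

0.1427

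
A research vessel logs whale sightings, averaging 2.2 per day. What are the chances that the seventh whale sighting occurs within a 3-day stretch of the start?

Over the interval, μ = 2.2 × 3 = 6.6 (a 3-day stretch = 3 days).
The seventh arrival falls in the interval iff at least 7 events occur there: P(S_7 ≤ t) = P(N ≥ 7) = 1 − P(N ≤ 6) ≈ 0.4892.

0.4892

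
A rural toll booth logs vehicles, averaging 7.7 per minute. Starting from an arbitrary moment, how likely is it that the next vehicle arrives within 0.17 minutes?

0.7299

Inter-arrival times are exponential with rate λ = 7.7 per minute.
P(T ≤ 0.17) = 1 − e^(−λt) = 1 − e^(−7.7 × 0.17) = 1 − e^(−1.309) ≈ 0.7299.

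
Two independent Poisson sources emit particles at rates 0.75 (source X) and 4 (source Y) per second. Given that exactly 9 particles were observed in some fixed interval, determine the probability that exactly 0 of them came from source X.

0.2130

Given the total, each event is independently from source X with probability p = λ_X/(λ_X+λ_Y) = 0.75/4.75 ≈ 0.1579.
So K ~ Binomial(9, 0.75/4.75): P(K = 0) = C(9,0) · (0.75/4.75)^0 · (4/4.75)^9 ≈ 0.2130.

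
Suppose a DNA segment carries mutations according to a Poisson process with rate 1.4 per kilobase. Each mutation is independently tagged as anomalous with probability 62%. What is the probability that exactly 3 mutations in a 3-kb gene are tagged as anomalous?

0.2177

Thinning: the mutations that are tagged as anomalous themselves form a Poisson process with rate 0.62 × 1.4 = 0.868 per kilobase.
Over the interval, μ = 0.868 × 3 = 2.604 (a 3-kb gene = 3 kilobases).
P(N = 3) = e^(−2.604) · 2.604^3/3! ≈ 0.2177.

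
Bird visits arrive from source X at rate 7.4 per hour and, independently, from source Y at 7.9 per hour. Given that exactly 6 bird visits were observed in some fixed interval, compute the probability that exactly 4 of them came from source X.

Given the total, each event is independently from source X with probability p = λ_X/(λ_X+λ_Y) = 7.4/15.3 ≈ 0.4837.
So K ~ Binomial(6, 7.4/15.3): P(K = 4) = C(6,4) · (7.4/15.3)^4 · (7.9/15.3)^2 ≈ 0.2188.

0.2188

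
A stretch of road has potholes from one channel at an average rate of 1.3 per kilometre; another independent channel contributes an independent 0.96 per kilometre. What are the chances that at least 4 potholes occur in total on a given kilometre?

0.1926

Independent Poisson processes superpose: combined rate λ = 1.3 + 0.96 = 2.26 per kilometre.
So μ = 2.26.
P(N ≥ 4) = 1 − P(N ≤ 3) ≈ 0.1926.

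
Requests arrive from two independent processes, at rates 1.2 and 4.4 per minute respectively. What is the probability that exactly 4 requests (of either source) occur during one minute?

0.1515

Independent Poisson processes superpose: combined rate λ = 1.2 + 4.4 = 5.6 per minute.
So μ = 5.6.
P(N = 4) = e^(−5.6) · 5.6^4/4! ≈ 0.1515.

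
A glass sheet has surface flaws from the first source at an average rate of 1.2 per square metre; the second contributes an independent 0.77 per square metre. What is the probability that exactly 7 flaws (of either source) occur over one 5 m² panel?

Independent Poisson processes superpose: combined rate λ = 1.2 + 0.77 = 1.97 per square metre.
Over the interval, μ = 1.97 × 5 = 9.85 (a 5 m² panel = 5 square metres).
P(N = 7) = e^(−9.85) · 9.85^7/7! ≈ 0.0942.

0.0942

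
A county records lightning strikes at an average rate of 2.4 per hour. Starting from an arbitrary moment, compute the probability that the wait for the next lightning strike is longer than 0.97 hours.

0.0975

The wait for the next event is exponential with rate λ = 2.4 per hour.
P(T > 0.97) = e^(−λt) = e^(−2.4 × 0.97) = e^(−2.328) ≈ 0.0975.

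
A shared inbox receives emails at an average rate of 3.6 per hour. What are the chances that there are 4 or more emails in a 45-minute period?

Over the interval, μ = 3.6 × 0.75 = 2.7 (a 45-minute period = 0.75 hours).
P(N ≥ 4) = 1 − P(N ≤ 3) = 1 − Σ_{j=0}^{3} e^(−μ) μ^j/j! ≈ 0.2859.

0.2859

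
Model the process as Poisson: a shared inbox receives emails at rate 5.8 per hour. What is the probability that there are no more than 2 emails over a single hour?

With mean μ = 5.8 per hour,
P(N ≤ 2) = Σ_{j=0}^{2} e^(−μ) μ^j/j! ≈ 0.0715.

0.0715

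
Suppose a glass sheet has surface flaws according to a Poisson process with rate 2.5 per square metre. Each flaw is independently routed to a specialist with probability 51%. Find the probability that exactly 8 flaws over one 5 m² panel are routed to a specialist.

0.1153

Thinning: the flaws that are routed to a specialist themselves form a Poisson process with rate 0.51 × 2.5 = 1.275 per square metre.
Over the interval, μ = 1.275 × 5 = 6.375 (a 5 m² panel = 5 square metres).
P(N = 8) = e^(−6.375) · 6.375^8/8! ≈ 0.1153.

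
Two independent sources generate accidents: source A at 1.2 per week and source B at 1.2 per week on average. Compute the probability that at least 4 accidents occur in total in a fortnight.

0.7058

Independent Poisson processes superpose: combined rate λ = 1.2 + 1.2 = 2.4 per week.
Over the interval, μ = 2.4 × 2 = 4.8 (a fortnight = 2 weeks).
P(N ≥ 4) = 1 − P(N ≤ 3) ≈ 0.7058.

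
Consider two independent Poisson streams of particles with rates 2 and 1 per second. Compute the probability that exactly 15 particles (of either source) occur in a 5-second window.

Independent Poisson processes superpose: combined rate λ = 2 + 1 = 3 per second.
Over the interval, μ = 3 × 5 = 15 (a 5-second window = 5 seconds).
P(N = 15) = e^(−15) · 15^15/15! ≈ 0.1024.

0.1024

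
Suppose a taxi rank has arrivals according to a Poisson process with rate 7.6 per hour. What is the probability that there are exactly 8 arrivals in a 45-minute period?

0.0925

Over the interval, μ = 7.6 × 0.75 = 5.7 (a 45-minute period = 0.75 hours).
P(N = 8) = e^(−μ) μ^8/8! = e^(−5.7) · 5.7^8/40320 ≈ 0.0925.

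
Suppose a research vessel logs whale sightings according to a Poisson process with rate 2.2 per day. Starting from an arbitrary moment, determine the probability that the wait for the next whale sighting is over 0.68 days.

0.2240

The wait for the next event is exponential with rate λ = 2.2 per day.
P(T > 0.68) = e^(−λt) = e^(−2.2 × 0.68) = e^(−1.496) ≈ 0.2240.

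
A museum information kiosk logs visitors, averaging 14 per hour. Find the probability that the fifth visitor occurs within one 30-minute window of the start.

Over the interval, μ = 14 × 0.5 = 7 (a 30-minute window = 0.5 hours).
The fifth arrival falls in the interval iff at least 5 events occur there: P(S_5 ≤ t) = P(N ≥ 5) = 1 − P(N ≤ 4) ≈ 0.8270.

0.8270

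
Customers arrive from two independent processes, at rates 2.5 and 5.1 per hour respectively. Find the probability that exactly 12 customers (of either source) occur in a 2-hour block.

Independent Poisson processes superpose: combined rate λ = 2.5 + 5.1 = 7.6 per hour.
Over the interval, μ = 7.6 × 2 = 15.2 (a 2-hour block = 2 hours).
P(N = 12) = e^(−15.2) · 15.2^12/12! ≈ 0.0795.

0.0795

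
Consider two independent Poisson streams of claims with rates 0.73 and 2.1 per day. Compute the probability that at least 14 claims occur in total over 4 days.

Independent Poisson processes superpose: combined rate λ = 0.73 + 2.1 = 2.83 per day.
Over the interval, μ = 2.83 × 4 = 11.32 (4 days).
P(N ≥ 14) = 1 − P(N ≤ 13) ≈ 0.2492.

0.2492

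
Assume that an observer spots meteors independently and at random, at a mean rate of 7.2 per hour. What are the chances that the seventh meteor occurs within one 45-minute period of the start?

Over the interval, μ = 7.2 × 0.75 = 5.4 (a 45-minute period = 0.75 hours).
The seventh arrival falls in the interval iff at least 7 events occur there: P(S_7 ≤ t) = P(N ≥ 7) = 1 − P(N ≤ 6) ≈ 0.2983.

0.2983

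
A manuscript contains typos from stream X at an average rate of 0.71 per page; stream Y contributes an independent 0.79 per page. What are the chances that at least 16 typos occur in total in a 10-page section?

0.4319

Independent Poisson processes superpose: combined rate λ = 0.71 + 0.79 = 1.5 per page.
Over the interval, μ = 1.5 × 10 = 15 (a 10-page section = 10 pages).
P(N ≥ 16) = 1 − P(N ≤ 15) ≈ 0.4319.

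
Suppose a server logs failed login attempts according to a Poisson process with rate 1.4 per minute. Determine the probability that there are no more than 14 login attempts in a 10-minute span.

0.5704

Over the interval, μ = 1.4 × 10 = 14 (a 10-minute span = 10 minutes).
P(N ≤ 14) = Σ_{j=0}^{14} e^(−μ) μ^j/j! ≈ 0.5704.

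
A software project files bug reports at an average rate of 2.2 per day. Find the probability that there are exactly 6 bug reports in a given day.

0.0174

With mean μ = 2.2 per day,
P(N = 6) = e^(−μ) μ^6/6! = e^(−2.2) · 2.2^6/720 ≈ 0.0174.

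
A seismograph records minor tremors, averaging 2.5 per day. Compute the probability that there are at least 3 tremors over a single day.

With mean μ = 2.5 per day,
P(N ≥ 3) = 1 − P(N ≤ 2) = 1 − Σ_{j=0}^{2} e^(−μ) μ^j/j! ≈ 0.4562.

0.4562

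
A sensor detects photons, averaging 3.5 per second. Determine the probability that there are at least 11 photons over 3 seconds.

Over the interval, μ = 3.5 × 3 = 10.5 (3 seconds).
P(N ≥ 11) = 1 − P(N ≤ 10) = 1 − Σ_{j=0}^{10} e^(−μ) μ^j/j! ≈ 0.4793.

0.4793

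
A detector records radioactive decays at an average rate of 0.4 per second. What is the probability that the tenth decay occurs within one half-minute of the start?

0.7576

Over the interval, μ = 0.4 × 30 = 12 (a half-minute = 30 seconds).
The tenth arrival falls in the interval iff at least 10 events occur there: P(S_10 ≤ t) = P(N ≥ 10) = 1 − P(N ≤ 9) ≈ 0.7576.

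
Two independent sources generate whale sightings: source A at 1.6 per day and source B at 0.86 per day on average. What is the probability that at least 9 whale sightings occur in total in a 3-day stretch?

0.3216

Independent Poisson processes superpose: combined rate λ = 1.6 + 0.86 = 2.46 per day.
Over the interval, μ = 2.46 × 3 = 7.38 (a 3-day stretch = 3 days).
P(N ≥ 9) = 1 − P(N ≤ 8) ≈ 0.3216.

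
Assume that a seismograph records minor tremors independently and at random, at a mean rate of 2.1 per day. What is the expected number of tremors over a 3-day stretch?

6.3

E[N] = λt = 2.1 × 3 = 6.3 (a 3-day stretch = 3 days).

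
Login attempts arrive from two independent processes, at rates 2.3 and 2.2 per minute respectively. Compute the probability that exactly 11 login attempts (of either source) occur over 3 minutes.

Independent Poisson processes superpose: combined rate λ = 2.3 + 2.2 = 4.5 per minute.
Over the interval, μ = 4.5 × 3 = 13.5 (3 minutes).
P(N = 11) = e^(−13.5) · 13.5^11/11! ≈ 0.0932.

0.0932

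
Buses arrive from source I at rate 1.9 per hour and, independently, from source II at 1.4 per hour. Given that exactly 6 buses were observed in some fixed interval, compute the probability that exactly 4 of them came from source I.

0.2967

Given the total, each event is independently from source I with probability p = λ_I/(λ_I+λ_II) = 1.9/3.3 ≈ 0.5758.
So K ~ Binomial(6, 1.9/3.3): P(K = 4) = C(6,4) · (1.9/3.3)^4 · (1.4/3.3)^2 ≈ 0.2967.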